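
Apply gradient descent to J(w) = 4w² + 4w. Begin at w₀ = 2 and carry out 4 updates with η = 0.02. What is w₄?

J′(w) = 8w + 4
w₁ = 2 − 0.02·20 = 1.6
w₂ = 1.6 − 0.02·16.8 = 1.264
w₃ = 1.264 − 0.02·14.112 = 0.98176
w₄ = 0.98176 − 0.02·11.85408 = 0.7446784

0.7446784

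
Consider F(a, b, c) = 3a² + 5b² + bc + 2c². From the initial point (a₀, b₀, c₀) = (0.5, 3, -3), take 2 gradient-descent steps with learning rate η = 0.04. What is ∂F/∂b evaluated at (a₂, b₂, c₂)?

10.2816

∇F = (6a, 10b + c, b + 4c)
(a₁, b₁, c₁) = (0.5, 3, -3) − 0.04·(3, 27, -9) = (0.38, 1.92, -2.64)
(a₂, b₂, c₂) = (0.38, 1.92, -2.64) − 0.04·(2.28, 16.56, -8.64) = (0.2888, 1.2576, -2.2944)
∂F/∂b at (0.2888, 1.2576, -2.2944) = 10.2816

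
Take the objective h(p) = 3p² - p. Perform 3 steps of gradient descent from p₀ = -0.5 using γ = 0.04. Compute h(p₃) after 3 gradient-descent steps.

h′(p) = 6p - 1
Step 1: h′(-0.5) = -4; p₁ = -0.5 − 0.04·(-4) = -0.34
Step 2: h′(-0.34) = -3.04; p₂ = -0.34 − 0.04·(-3.04) = -0.2184
Step 3: h′(-0.2184) = -2.3104; p₃ = -0.2184 − 0.04·(-2.3104) = -0.125984
h(-0.125984) = 0.173599904768

0.173599904768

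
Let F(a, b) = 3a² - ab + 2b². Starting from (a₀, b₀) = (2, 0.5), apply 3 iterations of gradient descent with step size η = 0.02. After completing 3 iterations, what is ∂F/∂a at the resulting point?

7.849256

∇F = (6a - b, -a + 4b)
(a₁, b₁) = (2, 0.5) − 0.02·(11.5, 0) = (1.77, 0.5)
(a₂, b₂) = (1.77, 0.5) − 0.02·(10.12, 0.23) = (1.5676, 0.4954)
(a₃, b₃) = (1.5676, 0.4954) − 0.02·(8.9102, 0.414) = (1.389396, 0.48712)
∂F/∂a at (1.389396, 0.48712) = 7.849256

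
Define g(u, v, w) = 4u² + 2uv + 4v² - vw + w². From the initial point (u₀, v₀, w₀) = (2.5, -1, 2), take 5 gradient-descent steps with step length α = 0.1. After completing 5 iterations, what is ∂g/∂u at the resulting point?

0.04558

∇g = (8u + 2v, 2u + 8v - w, -v + 2w)
(u₁, v₁, w₁) = (2.5, -1, 2) − 0.1·(18, -5, 5) = (0.7, -0.5, 1.5)
(u₂, v₂, w₂) = (0.7, -0.5, 1.5) − 0.1·(4.6, -4.1, 3.5) = (0.24, -0.09, 1.15)
(u₃, v₃, w₃) = (0.24, -0.09, 1.15) − 0.1·(1.74, -1.39, 2.39) = (0.066, 0.049, 0.911)
(u₄, v₄, w₄) = (0.066, 0.049, 0.911) − 0.1·(0.626, -0.387, 1.773) = (0.0034, 0.0877, 0.7337)
(u₅, v₅, w₅) = (0.0034, 0.0877, 0.7337) − 0.1·(0.2026, -0.0253, 1.3797) = (-0.01686, 0.09023, 0.59573)
∂g/∂u at (-0.01686, 0.09023, 0.59573) = 0.04558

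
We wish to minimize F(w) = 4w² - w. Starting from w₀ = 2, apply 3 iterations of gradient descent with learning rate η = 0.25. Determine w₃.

-1.75

F′(w) = 8w - 1
w₁ = 2 − 0.25·15 = -1.75
w₂ = -1.75 − 0.25·(-15) = 2
w₃ = 2 − 0.25·15 = -1.75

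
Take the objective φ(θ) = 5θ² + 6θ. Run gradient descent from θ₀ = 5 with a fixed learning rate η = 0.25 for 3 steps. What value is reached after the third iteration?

φ′(θ) = 10θ + 6
Step 1: φ′(5) = 56; θ₁ = 5 − 0.25·56 = -9
Step 2: φ′(-9) = -84; θ₂ = -9 − 0.25·(-84) = 12
Step 3: φ′(12) = 126; θ₃ = 12 − 0.25·126 = -19.5

-19.5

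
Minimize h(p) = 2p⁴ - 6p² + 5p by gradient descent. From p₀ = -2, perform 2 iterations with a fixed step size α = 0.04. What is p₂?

-1.01888

h′(p) = 8p³ - 12p + 5
Step 1: h′(-2) = -35; p₁ = -2 − 0.04·(-35) = -0.6
Step 2: h′(-0.6) = 10.472; p₂ = -0.6 − 0.04·10.472 = -1.01888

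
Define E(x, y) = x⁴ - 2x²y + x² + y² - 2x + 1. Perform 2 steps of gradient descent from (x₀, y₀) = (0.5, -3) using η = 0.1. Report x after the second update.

0.20705

∇E = (4x³ - 4xy + 2x - 2, -2x² + 2y)
(x₁, y₁) = (0.5, -3) − 0.1·(5.5, -6.5) = (-0.05, -2.35)
(x₂, y₂) = (-0.05, -2.35) − 0.1·(-2.5705, -4.705) = (0.20705, -1.8795)
x = 0.20705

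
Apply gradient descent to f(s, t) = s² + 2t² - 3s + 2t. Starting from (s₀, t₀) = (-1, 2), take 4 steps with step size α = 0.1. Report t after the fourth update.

∇f = (2s - 3, 4t + 2)
Step 1: at (-1, 2), ∇f = (-5, 10) → (-1, 2) − 0.1·(-5, 10) = (-0.5, 1)
Step 2: at (-0.5, 1), ∇f = (-4, 6) → (-0.5, 1) − 0.1·(-4, 6) = (-0.1, 0.4)
Step 3: at (-0.1, 0.4), ∇f = (-3.2, 3.6) → (-0.1, 0.4) − 0.1·(-3.2, 3.6) = (0.22, 0.04)
Step 4: at (0.22, 0.04), ∇f = (-2.56, 2.16) → (0.22, 0.04) − 0.1·(-2.56, 2.16) = (0.476, -0.176)
t = -0.176

-0.176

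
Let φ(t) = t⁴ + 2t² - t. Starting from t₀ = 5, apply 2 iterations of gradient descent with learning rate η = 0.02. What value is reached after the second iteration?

φ′(t) = 4t³ + 4t - 1
Step 1: φ′(5) = 519; t₁ = 5 − 0.02·519 = -5.38
Step 2: φ′(-5.38) = -645.403488; t₂ = -5.38 − 0.02·(-645.403488) = 7.52806976

7.52806976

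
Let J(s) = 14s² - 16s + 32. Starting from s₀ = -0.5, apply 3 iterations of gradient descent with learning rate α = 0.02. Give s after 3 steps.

J′(s) = 28s - 16
Step 1: J′(-0.5) = -30; s₁ = -0.5 − 0.02·(-30) = 0.1
Step 2: J′(0.1) = -13.2; s₂ = 0.1 − 0.02·(-13.2) = 0.364
Step 3: J′(0.364) = -5.808; s₃ = 0.364 − 0.02·(-5.808) = 0.48016

0.48016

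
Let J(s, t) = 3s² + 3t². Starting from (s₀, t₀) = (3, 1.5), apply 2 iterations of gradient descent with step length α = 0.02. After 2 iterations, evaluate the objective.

20.2397184

∇J = (6s, 6t)
Step 1: at (3, 1.5), ∇J = (18, 9) → (3, 1.5) − 0.02·(18, 9) = (2.64, 1.32)
Step 2: at (2.64, 1.32), ∇J = (15.84, 7.92) → (2.64, 1.32) − 0.02·(15.84, 7.92) = (2.3232, 1.1616)
J(2.3232, 1.1616) = 20.2397184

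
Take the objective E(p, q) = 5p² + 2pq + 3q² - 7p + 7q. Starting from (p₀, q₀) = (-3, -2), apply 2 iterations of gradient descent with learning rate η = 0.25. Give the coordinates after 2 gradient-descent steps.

(-9.5, -5.75)

∇E = (10p + 2q - 7, 2p + 6q + 7)
Step 1: at (-3, -2), ∇E = (-41, -11) → (-3, -2) − 0.25·(-41, -11) = (7.25, 0.75)
Step 2: at (7.25, 0.75), ∇E = (67, 26) → (7.25, 0.75) − 0.25·(67, 26) = (-9.5, -5.75)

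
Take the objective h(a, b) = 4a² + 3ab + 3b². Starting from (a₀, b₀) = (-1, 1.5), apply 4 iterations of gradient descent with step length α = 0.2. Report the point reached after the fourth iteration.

∇h = (8a + 3b, 3a + 6b)
(a₁, b₁) = (-1, 1.5) − 0.2·(-3.5, 6) = (-0.3, 0.3)
(a₂, b₂) = (-0.3, 0.3) − 0.2·(-1.5, 0.9) = (0, 0.12)
(a₃, b₃) = (0, 0.12) − 0.2·(0.36, 0.72) = (-0.072, -0.024)
(a₄, b₄) = (-0.072, -0.024) − 0.2·(-0.648, -0.36) = (0.0576, 0.048)

(0.0576, 0.048)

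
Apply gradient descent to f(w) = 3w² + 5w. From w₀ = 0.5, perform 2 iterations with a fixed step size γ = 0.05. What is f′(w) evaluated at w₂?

3.92

f′(w) = 6w + 5
w₁ = 0.5 − 0.05·8 = 0.1
w₂ = 0.1 − 0.05·5.6 = -0.18
f′(w) at (-0.18) = 3.92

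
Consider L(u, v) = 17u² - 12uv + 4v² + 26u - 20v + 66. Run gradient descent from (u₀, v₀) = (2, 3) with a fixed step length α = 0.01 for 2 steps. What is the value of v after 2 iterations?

3.3144

∇L = (34u - 12v + 26, -12u + 8v - 20)
(u₁, v₁) = (2, 3) − 0.01·(58, -20) = (1.42, 3.2)
(u₂, v₂) = (1.42, 3.2) − 0.01·(35.88, -11.44) = (1.0612, 3.3144)
v = 3.3144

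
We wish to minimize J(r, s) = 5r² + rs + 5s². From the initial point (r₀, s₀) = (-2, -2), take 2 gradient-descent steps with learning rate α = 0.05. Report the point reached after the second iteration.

(-0.405, -0.405)

∇J = (10r + s, r + 10s)
(r₁, s₁) = (-2, -2) − 0.05·(-22, -22) = (-0.9, -0.9)
(r₂, s₂) = (-0.9, -0.9) − 0.05·(-9.9, -9.9) = (-0.405, -0.405)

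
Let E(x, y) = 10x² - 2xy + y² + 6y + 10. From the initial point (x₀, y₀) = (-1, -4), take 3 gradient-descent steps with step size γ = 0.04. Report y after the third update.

∇E = (20x - 2y, -2x + 2y + 6)
(x₁, y₁) = (-1, -4) − 0.04·(-12, 0) = (-0.52, -4)
(x₂, y₂) = (-0.52, -4) − 0.04·(-2.4, -0.96) = (-0.424, -3.9616)
(x₃, y₃) = (-0.424, -3.9616) − 0.04·(-0.5568, -1.0752) = (-0.401728, -3.918592)
y = -3.918592

-3.918592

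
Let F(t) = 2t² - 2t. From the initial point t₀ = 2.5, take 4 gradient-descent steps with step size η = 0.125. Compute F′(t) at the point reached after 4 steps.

F′(t) = 4t - 2
t₁ = 2.5 − 0.125·8 = 1.5
t₂ = 1.5 − 0.125·4 = 1
t₃ = 1 − 0.125·2 = 0.75
t₄ = 0.75 − 0.125·1 = 0.625
F′(t) at (0.625) = 0.5

0.5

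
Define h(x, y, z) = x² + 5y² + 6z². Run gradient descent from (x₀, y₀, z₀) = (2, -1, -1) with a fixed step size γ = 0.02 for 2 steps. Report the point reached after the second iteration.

(1.8432, -0.64, -0.5776)

∇h = (2x, 10y, 12z)
Step 1: at (2, -1, -1), ∇h = (4, -10, -12) → (2, -1, -1) − 0.02·(4, -10, -12) = (1.92, -0.8, -0.76)
Step 2: at (1.92, -0.8, -0.76), ∇h = (3.84, -8, -9.12) → (1.92, -0.8, -0.76) − 0.02·(3.84, -8, -9.12) = (1.8432, -0.64, -0.5776)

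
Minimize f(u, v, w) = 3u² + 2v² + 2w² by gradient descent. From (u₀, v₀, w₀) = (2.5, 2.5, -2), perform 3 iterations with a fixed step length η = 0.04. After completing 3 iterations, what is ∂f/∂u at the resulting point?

∇f = (6u, 4v, 4w)
(u₁, v₁, w₁) = (2.5, 2.5, -2) − 0.04·(15, 10, -8) = (1.9, 2.1, -1.68)
(u₂, v₂, w₂) = (1.9, 2.1, -1.68) − 0.04·(11.4, 8.4, -6.72) = (1.444, 1.764, -1.4112)
(u₃, v₃, w₃) = (1.444, 1.764, -1.4112) − 0.04·(8.664, 7.056, -5.6448) = (1.09744, 1.48176, -1.185408)
∂f/∂u at (1.09744, 1.48176, -1.185408) = 6.58464

6.58464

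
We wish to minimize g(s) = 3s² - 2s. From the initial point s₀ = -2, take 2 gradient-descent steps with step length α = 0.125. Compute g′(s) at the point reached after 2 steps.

-0.875

g′(s) = 6s - 2
s₁ = -2 − 0.125·(-14) = -0.25
s₂ = -0.25 − 0.125·(-3.5) = 0.1875
g′(s) at (0.1875) = -0.875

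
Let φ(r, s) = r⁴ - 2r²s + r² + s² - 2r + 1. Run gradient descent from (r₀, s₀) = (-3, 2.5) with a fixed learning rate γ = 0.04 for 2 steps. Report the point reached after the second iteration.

(0.68377856, 2.793888)

∇φ = (4r³ - 4rs + 2r - 2, -2r² + 2s)
(r₁, s₁) = (-3, 2.5) − 0.04·(-86, -13) = (0.44, 3.02)
(r₂, s₂) = (0.44, 3.02) − 0.04·(-6.094464, 5.6528) = (0.68377856, 2.793888)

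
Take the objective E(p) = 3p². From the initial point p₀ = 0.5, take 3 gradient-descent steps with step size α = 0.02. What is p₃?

0.340736

E′(p) = 6p
Step 1: E′(0.5) = 3; p₁ = 0.5 − 0.02·3 = 0.44
Step 2: E′(0.44) = 2.64; p₂ = 0.44 − 0.02·2.64 = 0.3872
Step 3: E′(0.3872) = 2.3232; p₃ = 0.3872 − 0.02·2.3232 = 0.340736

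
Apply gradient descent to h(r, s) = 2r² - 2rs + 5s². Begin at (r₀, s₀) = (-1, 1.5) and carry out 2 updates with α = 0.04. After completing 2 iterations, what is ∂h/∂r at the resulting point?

-3.0256

∇h = (4r - 2s, -2r + 10s)
(r₁, s₁) = (-1, 1.5) − 0.04·(-7, 17) = (-0.72, 0.82)
(r₂, s₂) = (-0.72, 0.82) − 0.04·(-4.52, 9.64) = (-0.5392, 0.4344)
∂h/∂r at (-0.5392, 0.4344) = -3.0256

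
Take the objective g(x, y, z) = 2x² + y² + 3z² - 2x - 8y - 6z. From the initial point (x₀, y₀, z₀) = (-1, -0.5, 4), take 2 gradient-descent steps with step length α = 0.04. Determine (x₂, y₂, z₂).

∇g = (4x - 2, 2y - 8, 6z - 6)
(x₁, y₁, z₁) = (-1, -0.5, 4) − 0.04·(-6, -9, 18) = (-0.76, -0.14, 3.28)
(x₂, y₂, z₂) = (-0.76, -0.14, 3.28) − 0.04·(-5.04, -8.28, 13.68) = (-0.5584, 0.1912, 2.7328)

(-0.5584, 0.1912, 2.7328)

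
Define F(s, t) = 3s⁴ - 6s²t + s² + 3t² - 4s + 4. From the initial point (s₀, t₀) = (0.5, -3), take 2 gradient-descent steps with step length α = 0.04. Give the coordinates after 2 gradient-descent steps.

(0.18526208, -1.681056)

∇F = (12s³ - 12st + 2s - 4, -6s² + 6t)
Step 1: at (0.5, -3), ∇F = (16.5, -19.5) → (0.5, -3) − 0.04·(16.5, -19.5) = (-0.16, -2.22)
Step 2: at (-0.16, -2.22), ∇F = (-8.631552, -13.4736) → (-0.16, -2.22) − 0.04·(-8.631552, -13.4736) = (0.18526208, -1.681056)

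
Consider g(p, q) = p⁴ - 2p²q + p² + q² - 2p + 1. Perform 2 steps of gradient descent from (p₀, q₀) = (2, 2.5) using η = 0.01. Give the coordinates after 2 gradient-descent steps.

(1.77363776, 2.548592)

∇g = (4p³ - 4pq + 2p - 2, -2p² + 2q)
Step 1: at (2, 2.5), ∇g = (14, -3) → (2, 2.5) − 0.01·(14, -3) = (1.86, 2.53)
Step 2: at (1.86, 2.53), ∇g = (8.636224, -1.8592) → (1.86, 2.53) − 0.01·(8.636224, -1.8592) = (1.77363776, 2.548592)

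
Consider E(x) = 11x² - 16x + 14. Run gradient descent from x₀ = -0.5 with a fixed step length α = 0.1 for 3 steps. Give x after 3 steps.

2.848

E′(x) = 22x - 16
Step 1: E′(-0.5) = -27; x₁ = -0.5 − 0.1·(-27) = 2.2
Step 2: E′(2.2) = 32.4; x₂ = 2.2 − 0.1·32.4 = -1.04
Step 3: E′(-1.04) = -38.88; x₃ = -1.04 − 0.1·(-38.88) = 2.848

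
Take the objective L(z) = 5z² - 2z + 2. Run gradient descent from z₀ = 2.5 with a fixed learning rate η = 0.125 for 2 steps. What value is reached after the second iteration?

0.34375

L′(z) = 10z - 2
z₁ = 2.5 − 0.125·23 = -0.375
z₂ = -0.375 − 0.125·(-5.75) = 0.34375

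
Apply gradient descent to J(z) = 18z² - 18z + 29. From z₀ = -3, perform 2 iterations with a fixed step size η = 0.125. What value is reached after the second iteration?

J′(z) = 36z - 18
Step 1: J′(-3) = -126; z₁ = -3 − 0.125·(-126) = 12.75
Step 2: J′(12.75) = 441; z₂ = 12.75 − 0.125·441 = -42.375

-42.375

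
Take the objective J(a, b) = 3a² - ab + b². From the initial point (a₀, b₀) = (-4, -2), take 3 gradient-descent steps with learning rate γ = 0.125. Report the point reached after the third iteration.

(-0.34765625, -1.3125)

∇J = (6a - b, -a + 2b)
Step 1: at (-4, -2), ∇J = (-22, 0) → (-4, -2) − 0.125·(-22, 0) = (-1.25, -2)
Step 2: at (-1.25, -2), ∇J = (-5.5, -2.75) → (-1.25, -2) − 0.125·(-5.5, -2.75) = (-0.5625, -1.65625)
Step 3: at (-0.5625, -1.65625), ∇J = (-1.71875, -2.75) → (-0.5625, -1.65625) − 0.125·(-1.71875, -2.75) = (-0.34765625, -1.3125)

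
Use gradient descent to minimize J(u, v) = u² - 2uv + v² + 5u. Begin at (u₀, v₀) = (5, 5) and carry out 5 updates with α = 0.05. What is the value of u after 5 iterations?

∇J = (2u - 2v + 5, -2u + 2v)
(u₁, v₁) = (5, 5) − 0.05·(5, 0) = (4.75, 5)
(u₂, v₂) = (4.75, 5) − 0.05·(4.5, 0.5) = (4.525, 4.975)
(u₃, v₃) = (4.525, 4.975) − 0.05·(4.1, 0.9) = (4.32, 4.93)
(u₄, v₄) = (4.32, 4.93) − 0.05·(3.78, 1.22) = (4.131, 4.869)
(u₅, v₅) = (4.131, 4.869) − 0.05·(3.524, 1.476) = (3.9548, 4.7952)
u = 3.9548

3.9548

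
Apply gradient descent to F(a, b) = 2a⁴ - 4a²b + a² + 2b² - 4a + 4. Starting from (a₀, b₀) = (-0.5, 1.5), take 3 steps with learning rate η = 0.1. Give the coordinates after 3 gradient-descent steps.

(0.0136, 0.456)

∇F = (8a³ - 8ab + 2a - 4, -4a² + 4b)
Step 1: at (-0.5, 1.5), ∇F = (0, 5) → (-0.5, 1.5) − 0.1·(0, 5) = (-0.5, 1)
Step 2: at (-0.5, 1), ∇F = (-2, 3) → (-0.5, 1) − 0.1·(-2, 3) = (-0.3, 0.7)
Step 3: at (-0.3, 0.7), ∇F = (-3.136, 2.44) → (-0.3, 0.7) − 0.1·(-3.136, 2.44) = (0.0136, 0.456)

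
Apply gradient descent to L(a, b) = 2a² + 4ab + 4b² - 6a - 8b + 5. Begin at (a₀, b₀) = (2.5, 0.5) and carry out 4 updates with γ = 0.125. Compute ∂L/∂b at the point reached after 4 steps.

-0.375

∇L = (4a + 4b - 6, 4a + 8b - 8)
Step 1: at (2.5, 0.5), ∇L = (6, 6) → (2.5, 0.5) − 0.125·(6, 6) = (1.75, -0.25)
Step 2: at (1.75, -0.25), ∇L = (0, -3) → (1.75, -0.25) − 0.125·(0, -3) = (1.75, 0.125)
Step 3: at (1.75, 0.125), ∇L = (1.5, 0) → (1.75, 0.125) − 0.125·(1.5, 0) = (1.5625, 0.125)
Step 4: at (1.5625, 0.125), ∇L = (0.75, -0.75) → (1.5625, 0.125) − 0.125·(0.75, -0.75) = (1.46875, 0.21875)
∂L/∂b at (1.46875, 0.21875) = -0.375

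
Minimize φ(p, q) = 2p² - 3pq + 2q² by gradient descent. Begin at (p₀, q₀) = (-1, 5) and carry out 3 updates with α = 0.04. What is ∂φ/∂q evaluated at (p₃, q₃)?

9.60768

∇φ = (4p - 3q, -3p + 4q)
(p₁, q₁) = (-1, 5) − 0.04·(-19, 23) = (-0.24, 4.08)
(p₂, q₂) = (-0.24, 4.08) − 0.04·(-13.2, 17.04) = (0.288, 3.3984)
(p₃, q₃) = (0.288, 3.3984) − 0.04·(-9.0432, 12.7296) = (0.649728, 2.889216)
∂φ/∂q at (0.649728, 2.889216) = 9.60768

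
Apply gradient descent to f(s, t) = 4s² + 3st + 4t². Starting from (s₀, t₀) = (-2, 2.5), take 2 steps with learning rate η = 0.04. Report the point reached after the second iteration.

∇f = (8s + 3t, 3s + 8t)
(s₁, t₁) = (-2, 2.5) − 0.04·(-8.5, 14) = (-1.66, 1.94)
(s₂, t₂) = (-1.66, 1.94) − 0.04·(-7.46, 10.54) = (-1.3616, 1.5184)

(-1.3616, 1.5184)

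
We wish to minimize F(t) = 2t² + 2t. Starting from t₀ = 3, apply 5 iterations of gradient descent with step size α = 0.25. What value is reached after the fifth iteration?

F′(t) = 4t + 2
t₁ = 3 − 0.25·14 = -0.5
t₂ = -0.5 − 0.25·0 = -0.5
t₃ = -0.5 − 0.25·0 = -0.5
t₄ = -0.5 − 0.25·0 = -0.5
t₅ = -0.5 − 0.25·0 = -0.5

-0.5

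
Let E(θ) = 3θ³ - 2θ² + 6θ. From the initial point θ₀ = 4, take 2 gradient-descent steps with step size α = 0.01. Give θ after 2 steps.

E′(θ) = 9θ² - 4θ + 6
Step 1: E′(4) = 134; θ₁ = 4 − 0.01·134 = 2.66
Step 2: E′(2.66) = 59.0404; θ₂ = 2.66 − 0.01·59.0404 = 2.069596

2.069596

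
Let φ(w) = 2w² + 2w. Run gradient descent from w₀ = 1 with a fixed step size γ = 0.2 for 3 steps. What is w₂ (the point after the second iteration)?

φ′(w) = 4w + 2
Step 1: φ′(1) = 6; w₁ = 1 − 0.2·6 = -0.2
Step 2: φ′(-0.2) = 1.2; w₂ = -0.2 − 0.2·1.2 = -0.44

-0.44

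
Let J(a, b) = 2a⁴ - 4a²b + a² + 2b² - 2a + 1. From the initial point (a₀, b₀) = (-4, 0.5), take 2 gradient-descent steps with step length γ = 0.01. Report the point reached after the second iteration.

(1.05849472, 1.120144)

∇J = (8a³ - 8ab + 2a - 2, -4a² + 4b)
(a₁, b₁) = (-4, 0.5) − 0.01·(-506, -62) = (1.06, 1.12)
(a₂, b₂) = (1.06, 1.12) − 0.01·(0.150528, -0.0144) = (1.05849472, 1.120144)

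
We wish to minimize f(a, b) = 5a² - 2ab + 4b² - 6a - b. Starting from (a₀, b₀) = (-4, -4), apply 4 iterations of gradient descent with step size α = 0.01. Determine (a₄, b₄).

(-2.66609056, -3.07303752)

∇f = (10a - 2b - 6, -2a + 8b - 1)
Step 1: at (-4, -4), ∇f = (-38, -25) → (-4, -4) − 0.01·(-38, -25) = (-3.62, -3.75)
Step 2: at (-3.62, -3.75), ∇f = (-34.7, -23.76) → (-3.62, -3.75) − 0.01·(-34.7, -23.76) = (-3.273, -3.5124)
Step 3: at (-3.273, -3.5124), ∇f = (-31.7052, -22.5532) → (-3.273, -3.5124) − 0.01·(-31.7052, -22.5532) = (-2.955948, -3.286868)
Step 4: at (-2.955948, -3.286868), ∇f = (-28.985744, -21.383048) → (-2.955948, -3.286868) − 0.01·(-28.985744, -21.383048) = (-2.66609056, -3.07303752)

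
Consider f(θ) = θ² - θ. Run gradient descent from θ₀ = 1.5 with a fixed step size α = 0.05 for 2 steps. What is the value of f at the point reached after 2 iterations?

f′(θ) = 2θ - 1
θ₁ = 1.5 − 0.05·2 = 1.4
θ₂ = 1.4 − 0.05·1.8 = 1.31
f(1.31) = 0.4061

0.4061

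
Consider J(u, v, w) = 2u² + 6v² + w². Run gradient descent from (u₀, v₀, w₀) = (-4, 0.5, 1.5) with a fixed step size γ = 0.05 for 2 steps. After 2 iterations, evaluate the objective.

∇J = (4u, 12v, 2w)
(u₁, v₁, w₁) = (-4, 0.5, 1.5) − 0.05·(-16, 6, 3) = (-3.2, 0.2, 1.35)
(u₂, v₂, w₂) = (-3.2, 0.2, 1.35) − 0.05·(-12.8, 2.4, 2.7) = (-2.56, 0.08, 1.215)
J(-2.56, 0.08, 1.215) = 14.621825

14.621825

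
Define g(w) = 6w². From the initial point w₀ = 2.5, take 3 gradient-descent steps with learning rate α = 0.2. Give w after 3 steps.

-6.86

g′(w) = 12w
Step 1: g′(2.5) = 30; w₁ = 2.5 − 0.2·30 = -3.5
Step 2: g′(-3.5) = -42; w₂ = -3.5 − 0.2·(-42) = 4.9
Step 3: g′(4.9) = 58.8; w₃ = 4.9 − 0.2·58.8 = -6.86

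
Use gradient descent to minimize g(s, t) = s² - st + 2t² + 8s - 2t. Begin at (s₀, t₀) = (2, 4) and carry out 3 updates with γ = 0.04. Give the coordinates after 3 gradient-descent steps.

(1.061248, 2.742016)

∇g = (2s - t + 8, -s + 4t - 2)
Step 1: at (2, 4), ∇g = (8, 12) → (2, 4) − 0.04·(8, 12) = (1.68, 3.52)
Step 2: at (1.68, 3.52), ∇g = (7.84, 10.4) → (1.68, 3.52) − 0.04·(7.84, 10.4) = (1.3664, 3.104)
Step 3: at (1.3664, 3.104), ∇g = (7.6288, 9.0496) → (1.3664, 3.104) − 0.04·(7.6288, 9.0496) = (1.061248, 2.742016)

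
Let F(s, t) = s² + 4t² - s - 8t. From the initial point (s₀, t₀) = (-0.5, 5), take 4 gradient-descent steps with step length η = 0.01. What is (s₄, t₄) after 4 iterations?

∇F = (2s - 1, 8t - 8)
Step 1: at (-0.5, 5), ∇F = (-2, 32) → (-0.5, 5) − 0.01·(-2, 32) = (-0.48, 4.68)
Step 2: at (-0.48, 4.68), ∇F = (-1.96, 29.44) → (-0.48, 4.68) − 0.01·(-1.96, 29.44) = (-0.4604, 4.3856)
Step 3: at (-0.4604, 4.3856), ∇F = (-1.9208, 27.0848) → (-0.4604, 4.3856) − 0.01·(-1.9208, 27.0848) = (-0.441192, 4.114752)
Step 4: at (-0.441192, 4.114752), ∇F = (-1.882384, 24.918016) → (-0.441192, 4.114752) − 0.01·(-1.882384, 24.918016) = (-0.42236816, 3.86557184)

(-0.42236816, 3.86557184)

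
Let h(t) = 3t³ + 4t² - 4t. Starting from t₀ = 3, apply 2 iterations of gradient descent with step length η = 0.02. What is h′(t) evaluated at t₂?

6.643034888256

h′(t) = 9t² + 8t - 4
t₁ = 3 − 0.02·101 = 0.98
t₂ = 0.98 − 0.02·12.4836 = 0.730328
h′(t) at (0.730328) = 6.643034888256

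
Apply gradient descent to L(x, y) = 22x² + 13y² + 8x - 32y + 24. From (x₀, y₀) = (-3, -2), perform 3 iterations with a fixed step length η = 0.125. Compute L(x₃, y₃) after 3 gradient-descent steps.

∇L = (44x + 8, 26y - 32)
Step 1: at (-3, -2), ∇L = (-124, -84) → (-3, -2) − 0.125·(-124, -84) = (12.5, 8.5)
Step 2: at (12.5, 8.5), ∇L = (558, 189) → (12.5, 8.5) − 0.125·(558, 189) = (-57.25, -15.125)
Step 3: at (-57.25, -15.125), ∇L = (-2511, -425.25) → (-57.25, -15.125) − 0.125·(-2511, -425.25) = (256.625, 38.03125)
L(256.625, 38.03125) = 1468503.4814453125

1468503.4814453125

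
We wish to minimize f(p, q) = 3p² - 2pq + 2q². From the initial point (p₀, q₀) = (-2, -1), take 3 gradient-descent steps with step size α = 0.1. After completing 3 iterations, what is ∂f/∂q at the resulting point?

-1.6

∇f = (6p - 2q, -2p + 4q)
(p₁, q₁) = (-2, -1) − 0.1·(-10, 0) = (-1, -1)
(p₂, q₂) = (-1, -1) − 0.1·(-4, -2) = (-0.6, -0.8)
(p₃, q₃) = (-0.6, -0.8) − 0.1·(-2, -2) = (-0.4, -0.6)
∂f/∂q at (-0.4, -0.6) = -1.6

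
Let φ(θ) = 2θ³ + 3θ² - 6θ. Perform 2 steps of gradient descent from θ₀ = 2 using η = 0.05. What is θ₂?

0.575

φ′(θ) = 6θ² + 6θ - 6
Step 1: φ′(2) = 30; θ₁ = 2 − 0.05·30 = 0.5
Step 2: φ′(0.5) = -1.5; θ₂ = 0.5 − 0.05·(-1.5) = 0.575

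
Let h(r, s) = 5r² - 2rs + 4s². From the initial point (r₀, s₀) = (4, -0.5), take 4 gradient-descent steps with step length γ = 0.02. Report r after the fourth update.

1.61957504

∇h = (10r - 2s, -2r + 8s)
(r₁, s₁) = (4, -0.5) − 0.02·(41, -12) = (3.18, -0.26)
(r₂, s₂) = (3.18, -0.26) − 0.02·(32.32, -8.44) = (2.5336, -0.0912)
(r₃, s₃) = (2.5336, -0.0912) − 0.02·(25.5184, -5.7968) = (2.023232, 0.024736)
(r₄, s₄) = (2.023232, 0.024736) − 0.02·(20.182848, -3.848576) = (1.61957504, 0.10170752)
r = 1.61957504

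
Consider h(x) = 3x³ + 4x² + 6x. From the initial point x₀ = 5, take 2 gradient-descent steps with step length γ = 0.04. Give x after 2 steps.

h′(x) = 9x² + 8x + 6
Step 1: h′(5) = 271; x₁ = 5 − 0.04·271 = -5.84
Step 2: h′(-5.84) = 266.2304; x₂ = -5.84 − 0.04·266.2304 = -16.489216

-16.489216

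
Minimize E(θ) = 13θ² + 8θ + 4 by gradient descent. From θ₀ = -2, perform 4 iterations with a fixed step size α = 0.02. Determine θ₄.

E′(θ) = 26θ + 8
Step 1: E′(-2) = -44; θ₁ = -2 − 0.02·(-44) = -1.12
Step 2: E′(-1.12) = -21.12; θ₂ = -1.12 − 0.02·(-21.12) = -0.6976
Step 3: E′(-0.6976) = -10.1376; θ₃ = -0.6976 − 0.02·(-10.1376) = -0.494848
Step 4: E′(-0.494848) = -4.866048; θ₄ = -0.494848 − 0.02·(-4.866048) = -0.39752704

-0.39752704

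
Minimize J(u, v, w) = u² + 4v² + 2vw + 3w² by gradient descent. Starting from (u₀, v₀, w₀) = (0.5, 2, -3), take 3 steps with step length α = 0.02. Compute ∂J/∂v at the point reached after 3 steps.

7.211648

∇J = (2u, 8v + 2w, 2v + 6w)
(u₁, v₁, w₁) = (0.5, 2, -3) − 0.02·(1, 10, -14) = (0.48, 1.8, -2.72)
(u₂, v₂, w₂) = (0.48, 1.8, -2.72) − 0.02·(0.96, 8.96, -12.72) = (0.4608, 1.6208, -2.4656)
(u₃, v₃, w₃) = (0.4608, 1.6208, -2.4656) − 0.02·(0.9216, 8.0352, -11.552) = (0.442368, 1.460096, -2.23456)
∂J/∂v at (0.442368, 1.460096, -2.23456) = 7.211648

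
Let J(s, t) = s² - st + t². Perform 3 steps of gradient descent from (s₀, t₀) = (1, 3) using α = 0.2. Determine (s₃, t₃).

∇J = (2s - t, -s + 2t)
(s₁, t₁) = (1, 3) − 0.2·(-1, 5) = (1.2, 2)
(s₂, t₂) = (1.2, 2) − 0.2·(0.4, 2.8) = (1.12, 1.44)
(s₃, t₃) = (1.12, 1.44) − 0.2·(0.8, 1.76) = (0.96, 1.088)

(0.96, 1.088)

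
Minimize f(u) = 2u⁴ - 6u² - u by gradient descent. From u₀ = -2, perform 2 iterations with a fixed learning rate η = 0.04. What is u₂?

f′(u) = 8u³ - 12u - 1
Step 1: f′(-2) = -41; u₁ = -2 − 0.04·(-41) = -0.36
Step 2: f′(-0.36) = 2.946752; u₂ = -0.36 − 0.04·2.946752 = -0.47787008

-0.47787008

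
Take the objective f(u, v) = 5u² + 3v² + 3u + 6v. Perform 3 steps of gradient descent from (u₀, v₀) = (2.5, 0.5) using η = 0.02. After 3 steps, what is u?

∇f = (10u + 3, 6v + 6)
Step 1: at (2.5, 0.5), ∇f = (28, 9) → (2.5, 0.5) − 0.02·(28, 9) = (1.94, 0.32)
Step 2: at (1.94, 0.32), ∇f = (22.4, 7.92) → (1.94, 0.32) − 0.02·(22.4, 7.92) = (1.492, 0.1616)
Step 3: at (1.492, 0.1616), ∇f = (17.92, 6.9696) → (1.492, 0.1616) − 0.02·(17.92, 6.9696) = (1.1336, 0.022208)
u = 1.1336

1.1336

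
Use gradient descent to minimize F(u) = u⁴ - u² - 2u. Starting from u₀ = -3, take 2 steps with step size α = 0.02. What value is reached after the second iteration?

-0.85450496

F′(u) = 4u³ - 2u - 2
u₁ = -3 − 0.02·(-104) = -0.92
u₂ = -0.92 − 0.02·(-3.274752) = -0.85450496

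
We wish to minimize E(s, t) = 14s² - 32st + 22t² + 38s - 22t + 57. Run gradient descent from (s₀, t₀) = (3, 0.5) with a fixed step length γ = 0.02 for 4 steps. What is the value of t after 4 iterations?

∇E = (28s - 32t + 38, -32s + 44t - 22)
(s₁, t₁) = (3, 0.5) − 0.02·(106, -96) = (0.88, 2.42)
(s₂, t₂) = (0.88, 2.42) − 0.02·(-14.8, 56.32) = (1.176, 1.2936)
(s₃, t₃) = (1.176, 1.2936) − 0.02·(29.5328, -2.7136) = (0.585344, 1.347872)
(s₄, t₄) = (0.585344, 1.347872) − 0.02·(11.257728, 18.57536) = (0.36018944, 0.9763648)
t = 0.9763648

0.9763648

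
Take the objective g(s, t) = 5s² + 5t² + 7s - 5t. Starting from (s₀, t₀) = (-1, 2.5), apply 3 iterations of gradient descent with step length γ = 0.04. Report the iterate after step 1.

(-0.88, 1.7)

∇g = (10s + 7, 10t - 5)
Step 1: at (-1, 2.5), ∇g = (-3, 20) → (-1, 2.5) − 0.04·(-3, 20) = (-0.88, 1.7)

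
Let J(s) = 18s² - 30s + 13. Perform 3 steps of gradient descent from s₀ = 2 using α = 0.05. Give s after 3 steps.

0.236

J′(s) = 36s - 30
Step 1: J′(2) = 42; s₁ = 2 − 0.05·42 = -0.1
Step 2: J′(-0.1) = -33.6; s₂ = -0.1 − 0.05·(-33.6) = 1.58
Step 3: J′(1.58) = 26.88; s₃ = 1.58 − 0.05·26.88 = 0.236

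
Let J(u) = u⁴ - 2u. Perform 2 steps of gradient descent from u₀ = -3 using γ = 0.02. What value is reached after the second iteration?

J′(u) = 4u³ - 2
Step 1: J′(-3) = -110; u₁ = -3 − 0.02·(-110) = -0.8
Step 2: J′(-0.8) = -4.048; u₂ = -0.8 − 0.02·(-4.048) = -0.71904

-0.71904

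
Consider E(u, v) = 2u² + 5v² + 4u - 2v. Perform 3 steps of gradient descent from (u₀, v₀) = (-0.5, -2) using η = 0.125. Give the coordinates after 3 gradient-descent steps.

(-0.9375, 0.234375)

∇E = (4u + 4, 10v - 2)
(u₁, v₁) = (-0.5, -2) − 0.125·(2, -22) = (-0.75, 0.75)
(u₂, v₂) = (-0.75, 0.75) − 0.125·(1, 5.5) = (-0.875, 0.0625)
(u₃, v₃) = (-0.875, 0.0625) − 0.125·(0.5, -1.375) = (-0.9375, 0.234375)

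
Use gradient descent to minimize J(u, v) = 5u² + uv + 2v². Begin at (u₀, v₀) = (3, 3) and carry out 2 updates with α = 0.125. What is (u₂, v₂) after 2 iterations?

(0.140625, 0.703125)

∇J = (10u + v, u + 4v)
(u₁, v₁) = (3, 3) − 0.125·(33, 15) = (-1.125, 1.125)
(u₂, v₂) = (-1.125, 1.125) − 0.125·(-10.125, 3.375) = (0.140625, 0.703125)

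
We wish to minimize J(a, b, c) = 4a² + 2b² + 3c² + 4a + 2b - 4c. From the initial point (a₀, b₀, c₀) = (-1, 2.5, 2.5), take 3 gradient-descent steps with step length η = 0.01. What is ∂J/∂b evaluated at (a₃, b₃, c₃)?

10.616832

∇J = (8a + 4, 4b + 2, 6c - 4)
Step 1: at (-1, 2.5, 2.5), ∇J = (-4, 12, 11) → (-1, 2.5, 2.5) − 0.01·(-4, 12, 11) = (-0.96, 2.38, 2.39)
Step 2: at (-0.96, 2.38, 2.39), ∇J = (-3.68, 11.52, 10.34) → (-0.96, 2.38, 2.39) − 0.01·(-3.68, 11.52, 10.34) = (-0.9232, 2.2648, 2.2866)
Step 3: at (-0.9232, 2.2648, 2.2866), ∇J = (-3.3856, 11.0592, 9.7196) → (-0.9232, 2.2648, 2.2866) − 0.01·(-3.3856, 11.0592, 9.7196) = (-0.889344, 2.154208, 2.189404)
∂J/∂b at (-0.889344, 2.154208, 2.189404) = 10.616832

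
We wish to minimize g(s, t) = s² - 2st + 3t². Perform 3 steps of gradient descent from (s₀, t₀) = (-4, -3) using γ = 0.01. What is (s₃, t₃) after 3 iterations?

(-3.935344, -2.716432)

∇g = (2s - 2t, -2s + 6t)
(s₁, t₁) = (-4, -3) − 0.01·(-2, -10) = (-3.98, -2.9)
(s₂, t₂) = (-3.98, -2.9) − 0.01·(-2.16, -9.44) = (-3.9584, -2.8056)
(s₃, t₃) = (-3.9584, -2.8056) − 0.01·(-2.3056, -8.9168) = (-3.935344, -2.716432)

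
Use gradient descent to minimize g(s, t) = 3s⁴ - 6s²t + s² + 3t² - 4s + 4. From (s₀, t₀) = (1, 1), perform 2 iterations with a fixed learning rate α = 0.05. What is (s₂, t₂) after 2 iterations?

(1.0514, 1.063)

∇g = (12s³ - 12st + 2s - 4, -6s² + 6t)
Step 1: at (1, 1), ∇g = (-2, 0) → (1, 1) − 0.05·(-2, 0) = (1.1, 1)
Step 2: at (1.1, 1), ∇g = (0.972, -1.26) → (1.1, 1) − 0.05·(0.972, -1.26) = (1.0514, 1.063)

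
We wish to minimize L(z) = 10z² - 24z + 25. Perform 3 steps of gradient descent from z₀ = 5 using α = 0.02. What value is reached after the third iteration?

2.0208

L′(z) = 20z - 24
z₁ = 5 − 0.02·76 = 3.48
z₂ = 3.48 − 0.02·45.6 = 2.568
z₃ = 2.568 − 0.02·27.36 = 2.0208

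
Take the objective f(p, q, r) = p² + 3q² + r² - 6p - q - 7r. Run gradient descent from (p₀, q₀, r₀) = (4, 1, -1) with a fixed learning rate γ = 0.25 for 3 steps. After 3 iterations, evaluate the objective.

-20.96875

∇f = (2p - 6, 6q - 1, 2r - 7)
Step 1: at (4, 1, -1), ∇f = (2, 5, -9) → (4, 1, -1) − 0.25·(2, 5, -9) = (3.5, -0.25, 1.25)
Step 2: at (3.5, -0.25, 1.25), ∇f = (1, -2.5, -4.5) → (3.5, -0.25, 1.25) − 0.25·(1, -2.5, -4.5) = (3.25, 0.375, 2.375)
Step 3: at (3.25, 0.375, 2.375), ∇f = (0.5, 1.25, -2.25) → (3.25, 0.375, 2.375) − 0.25·(0.5, 1.25, -2.25) = (3.125, 0.0625, 2.9375)
f(3.125, 0.0625, 2.9375) = -20.96875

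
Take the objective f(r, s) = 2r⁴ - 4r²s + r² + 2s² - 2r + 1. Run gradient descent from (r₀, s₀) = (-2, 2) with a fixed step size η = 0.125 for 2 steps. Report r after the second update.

∇f = (8r³ - 8rs + 2r - 2, -4r² + 4s)
(r₁, s₁) = (-2, 2) − 0.125·(-38, -8) = (2.75, 3)
(r₂, s₂) = (2.75, 3) − 0.125·(103.875, -18.25) = (-10.234375, 5.28125)
r = -10.234375

-10.234375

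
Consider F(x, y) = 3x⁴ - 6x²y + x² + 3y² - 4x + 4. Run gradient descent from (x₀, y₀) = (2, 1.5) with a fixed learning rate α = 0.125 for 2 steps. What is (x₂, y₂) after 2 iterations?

∇F = (12x³ - 12xy + 2x - 4, -6x² + 6y)
(x₁, y₁) = (2, 1.5) − 0.125·(60, -15) = (-5.5, 3.375)
(x₂, y₂) = (-5.5, 3.375) − 0.125·(-1788.75, -161.25) = (218.09375, 23.53125)

(218.09375, 23.53125)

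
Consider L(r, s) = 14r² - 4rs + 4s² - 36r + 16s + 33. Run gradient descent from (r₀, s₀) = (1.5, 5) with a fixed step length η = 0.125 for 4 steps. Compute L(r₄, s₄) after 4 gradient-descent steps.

∇L = (28r - 4s - 36, -4r + 8s + 16)
Step 1: at (1.5, 5), ∇L = (-14, 50) → (1.5, 5) − 0.125·(-14, 50) = (3.25, -1.25)
Step 2: at (3.25, -1.25), ∇L = (60, -7) → (3.25, -1.25) − 0.125·(60, -7) = (-4.25, -0.375)
Step 3: at (-4.25, -0.375), ∇L = (-153.5, 30) → (-4.25, -0.375) − 0.125·(-153.5, 30) = (14.9375, -4.125)
Step 4: at (14.9375, -4.125), ∇L = (398.75, -76.75) → (14.9375, -4.125) − 0.125·(398.75, -76.75) = (-34.90625, 5.46875)
L(-34.90625, 5.46875) = 19318.576171875

19318.576171875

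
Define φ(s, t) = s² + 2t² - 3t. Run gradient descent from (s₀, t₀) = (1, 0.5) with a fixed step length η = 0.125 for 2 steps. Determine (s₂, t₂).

∇φ = (2s, 4t - 3)
(s₁, t₁) = (1, 0.5) − 0.125·(2, -1) = (0.75, 0.625)
(s₂, t₂) = (0.75, 0.625) − 0.125·(1.5, -0.5) = (0.5625, 0.6875)

(0.5625, 0.6875)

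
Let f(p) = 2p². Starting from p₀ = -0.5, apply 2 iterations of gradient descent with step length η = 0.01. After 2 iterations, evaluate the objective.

0.42467328

f′(p) = 4p
p₁ = -0.5 − 0.01·(-2) = -0.48
p₂ = -0.48 − 0.01·(-1.92) = -0.4608
f(-0.4608) = 0.42467328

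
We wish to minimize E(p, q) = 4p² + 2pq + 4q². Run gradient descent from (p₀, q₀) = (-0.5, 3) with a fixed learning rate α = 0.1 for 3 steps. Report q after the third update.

0.112

∇E = (8p + 2q, 2p + 8q)
Step 1: at (-0.5, 3), ∇E = (2, 23) → (-0.5, 3) − 0.1·(2, 23) = (-0.7, 0.7)
Step 2: at (-0.7, 0.7), ∇E = (-4.2, 4.2) → (-0.7, 0.7) − 0.1·(-4.2, 4.2) = (-0.28, 0.28)
Step 3: at (-0.28, 0.28), ∇E = (-1.68, 1.68) → (-0.28, 0.28) − 0.1·(-1.68, 1.68) = (-0.112, 0.112)
q = 0.112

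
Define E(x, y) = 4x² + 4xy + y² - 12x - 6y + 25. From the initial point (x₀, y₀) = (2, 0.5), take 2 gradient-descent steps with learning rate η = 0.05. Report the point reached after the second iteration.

(1.55, 0.275)

∇E = (8x + 4y - 12, 4x + 2y - 6)
(x₁, y₁) = (2, 0.5) − 0.05·(6, 3) = (1.7, 0.35)
(x₂, y₂) = (1.7, 0.35) − 0.05·(3, 1.5) = (1.55, 0.275)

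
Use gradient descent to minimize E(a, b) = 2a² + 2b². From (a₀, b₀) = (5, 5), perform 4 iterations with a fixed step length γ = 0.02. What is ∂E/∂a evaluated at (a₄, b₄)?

∇E = (4a, 4b)
(a₁, b₁) = (5, 5) − 0.02·(20, 20) = (4.6, 4.6)
(a₂, b₂) = (4.6, 4.6) − 0.02·(18.4, 18.4) = (4.232, 4.232)
(a₃, b₃) = (4.232, 4.232) − 0.02·(16.928, 16.928) = (3.89344, 3.89344)
(a₄, b₄) = (3.89344, 3.89344) − 0.02·(15.57376, 15.57376) = (3.5819648, 3.5819648)
∂E/∂a at (3.5819648, 3.5819648) = 14.3278592

14.3278592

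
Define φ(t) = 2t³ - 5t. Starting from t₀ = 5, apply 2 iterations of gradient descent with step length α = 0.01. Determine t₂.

φ′(t) = 6t² - 5
t₁ = 5 − 0.01·145 = 3.55
t₂ = 3.55 − 0.01·70.615 = 2.84385

2.84385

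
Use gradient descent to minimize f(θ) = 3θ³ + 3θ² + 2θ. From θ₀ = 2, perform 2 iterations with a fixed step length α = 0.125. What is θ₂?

f′(θ) = 9θ² + 6θ + 2
θ₁ = 2 − 0.125·50 = -4.25
θ₂ = -4.25 − 0.125·139.0625 = -21.6328125

-21.6328125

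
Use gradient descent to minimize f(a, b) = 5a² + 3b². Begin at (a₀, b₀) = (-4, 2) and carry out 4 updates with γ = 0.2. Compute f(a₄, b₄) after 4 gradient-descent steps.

∇f = (10a, 6b)
Step 1: at (-4, 2), ∇f = (-40, 12) → (-4, 2) − 0.2·(-40, 12) = (4, -0.4)
Step 2: at (4, -0.4), ∇f = (40, -2.4) → (4, -0.4) − 0.2·(40, -2.4) = (-4, 0.08)
Step 3: at (-4, 0.08), ∇f = (-40, 0.48) → (-4, 0.08) − 0.2·(-40, 0.48) = (4, -0.016)
Step 4: at (4, -0.016), ∇f = (40, -0.096) → (4, -0.016) − 0.2·(40, -0.096) = (-4, 0.0032)
f(-4, 0.0032) = 80.00003072

80.00003072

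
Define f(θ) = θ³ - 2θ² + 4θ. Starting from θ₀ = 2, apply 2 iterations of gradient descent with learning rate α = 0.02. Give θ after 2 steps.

f′(θ) = 3θ² - 4θ + 4
θ₁ = 2 − 0.02·8 = 1.84
θ₂ = 1.84 − 0.02·6.7968 = 1.704064

1.704064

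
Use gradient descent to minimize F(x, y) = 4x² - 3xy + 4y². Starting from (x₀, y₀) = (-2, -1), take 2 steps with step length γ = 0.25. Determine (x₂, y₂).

(-1.625, 1.4375)

∇F = (8x - 3y, -3x + 8y)
Step 1: at (-2, -1), ∇F = (-13, -2) → (-2, -1) − 0.25·(-13, -2) = (1.25, -0.5)
Step 2: at (1.25, -0.5), ∇F = (11.5, -7.75) → (1.25, -0.5) − 0.25·(11.5, -7.75) = (-1.625, 1.4375)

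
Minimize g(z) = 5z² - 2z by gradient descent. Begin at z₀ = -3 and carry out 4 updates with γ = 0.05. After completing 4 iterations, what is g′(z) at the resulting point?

-2

g′(z) = 10z - 2
Step 1: g′(-3) = -32; z₁ = -3 − 0.05·(-32) = -1.4
Step 2: g′(-1.4) = -16; z₂ = -1.4 − 0.05·(-16) = -0.6
Step 3: g′(-0.6) = -8; z₃ = -0.6 − 0.05·(-8) = -0.2
Step 4: g′(-0.2) = -4; z₄ = -0.2 − 0.05·(-4) = 0
g′(z) at (0) = -2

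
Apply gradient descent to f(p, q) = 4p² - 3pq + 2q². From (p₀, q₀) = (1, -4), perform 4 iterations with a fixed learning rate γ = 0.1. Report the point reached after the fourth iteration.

(-0.4823, -0.9012)

∇f = (8p - 3q, -3p + 4q)
(p₁, q₁) = (1, -4) − 0.1·(20, -19) = (-1, -2.1)
(p₂, q₂) = (-1, -2.1) − 0.1·(-1.7, -5.4) = (-0.83, -1.56)
(p₃, q₃) = (-0.83, -1.56) − 0.1·(-1.96, -3.75) = (-0.634, -1.185)
(p₄, q₄) = (-0.634, -1.185) − 0.1·(-1.517, -2.838) = (-0.4823, -0.9012)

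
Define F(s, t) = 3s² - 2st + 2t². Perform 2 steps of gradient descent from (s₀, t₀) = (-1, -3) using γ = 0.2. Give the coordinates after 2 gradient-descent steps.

∇F = (6s - 2t, -2s + 4t)
Step 1: at (-1, -3), ∇F = (0, -10) → (-1, -3) − 0.2·(0, -10) = (-1, -1)
Step 2: at (-1, -1), ∇F = (-4, -2) → (-1, -1) − 0.2·(-4, -2) = (-0.2, -0.6)

(-0.2, -0.6)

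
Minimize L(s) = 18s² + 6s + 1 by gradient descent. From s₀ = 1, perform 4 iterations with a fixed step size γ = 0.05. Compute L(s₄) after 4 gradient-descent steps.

L′(s) = 36s + 6
s₁ = 1 − 0.05·42 = -1.1
s₂ = -1.1 − 0.05·(-33.6) = 0.58
s₃ = 0.58 − 0.05·26.88 = -0.764
s₄ = -0.764 − 0.05·(-21.504) = 0.3112
L(0.3112) = 4.61041792

4.61041792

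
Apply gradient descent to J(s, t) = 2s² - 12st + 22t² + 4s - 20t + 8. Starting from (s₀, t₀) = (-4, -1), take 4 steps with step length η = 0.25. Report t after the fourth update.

-4321

∇J = (4s - 12t + 4, -12s + 44t - 20)
(s₁, t₁) = (-4, -1) − 0.25·(0, -16) = (-4, 3)
(s₂, t₂) = (-4, 3) − 0.25·(-48, 160) = (8, -37)
(s₃, t₃) = (8, -37) − 0.25·(480, -1744) = (-112, 399)
(s₄, t₄) = (-112, 399) − 0.25·(-5232, 18880) = (1196, -4321)
t = -4321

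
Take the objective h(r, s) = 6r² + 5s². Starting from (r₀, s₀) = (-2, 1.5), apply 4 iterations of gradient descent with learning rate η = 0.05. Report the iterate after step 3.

(-0.128, 0.1875)

∇h = (12r, 10s)
Step 1: at (-2, 1.5), ∇h = (-24, 15) → (-2, 1.5) − 0.05·(-24, 15) = (-0.8, 0.75)
Step 2: at (-0.8, 0.75), ∇h = (-9.6, 7.5) → (-0.8, 0.75) − 0.05·(-9.6, 7.5) = (-0.32, 0.375)
Step 3: at (-0.32, 0.375), ∇h = (-3.84, 3.75) → (-0.32, 0.375) − 0.05·(-3.84, 3.75) = (-0.128, 0.1875)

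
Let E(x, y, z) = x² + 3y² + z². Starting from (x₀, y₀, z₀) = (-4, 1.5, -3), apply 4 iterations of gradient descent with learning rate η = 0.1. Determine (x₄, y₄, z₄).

(-1.6384, 0.0384, -1.2288)

∇E = (2x, 6y, 2z)
Step 1: at (-4, 1.5, -3), ∇E = (-8, 9, -6) → (-4, 1.5, -3) − 0.1·(-8, 9, -6) = (-3.2, 0.6, -2.4)
Step 2: at (-3.2, 0.6, -2.4), ∇E = (-6.4, 3.6, -4.8) → (-3.2, 0.6, -2.4) − 0.1·(-6.4, 3.6, -4.8) = (-2.56, 0.24, -1.92)
Step 3: at (-2.56, 0.24, -1.92), ∇E = (-5.12, 1.44, -3.84) → (-2.56, 0.24, -1.92) − 0.1·(-5.12, 1.44, -3.84) = (-2.048, 0.096, -1.536)
Step 4: at (-2.048, 0.096, -1.536), ∇E = (-4.096, 0.576, -3.072) → (-2.048, 0.096, -1.536) − 0.1·(-4.096, 0.576, -3.072) = (-1.6384, 0.0384, -1.2288)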